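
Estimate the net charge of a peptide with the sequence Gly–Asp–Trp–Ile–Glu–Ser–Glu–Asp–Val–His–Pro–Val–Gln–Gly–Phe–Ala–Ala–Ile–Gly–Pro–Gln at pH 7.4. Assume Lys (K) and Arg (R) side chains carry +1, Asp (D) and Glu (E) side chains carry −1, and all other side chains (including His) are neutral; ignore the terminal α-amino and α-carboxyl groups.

-4

Positive (K, R): none → +0.
Negative (D, E): Asp2, Glu5, Glu7, Asp8 → −4.
Net charge = (+0) + (−4) = −4.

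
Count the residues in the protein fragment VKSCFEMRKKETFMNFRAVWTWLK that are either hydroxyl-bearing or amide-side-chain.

Hydroxyl-bearing: S, T, Y. Amide-side-chain: N, Q.
Hydroxyl-bearing residues here: S3, T12, T21 (3).
Amide-side-chain residues here: N15 (1).
The two groups share no amino acid, so total = 3 + 1 = 4.

4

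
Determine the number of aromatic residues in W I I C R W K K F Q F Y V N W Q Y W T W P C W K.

10

F, W, and Y each carry an aromatic ring on the side chain.
Matching residues: W1, W6, F9, F11, Y12, W15, Y17, W18, W20, W23.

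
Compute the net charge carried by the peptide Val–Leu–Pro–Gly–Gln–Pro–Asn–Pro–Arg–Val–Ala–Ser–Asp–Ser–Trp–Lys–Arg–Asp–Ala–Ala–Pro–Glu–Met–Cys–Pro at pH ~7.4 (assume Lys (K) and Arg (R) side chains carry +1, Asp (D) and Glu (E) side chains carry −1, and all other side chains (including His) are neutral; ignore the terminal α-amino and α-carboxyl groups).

Positive (K, R): Arg9, Lys16, Arg17 → +3.
Negative (D, E): Asp13, Asp18, Glu22 → −3.
Net charge = (+3) + (−3) = 0.

0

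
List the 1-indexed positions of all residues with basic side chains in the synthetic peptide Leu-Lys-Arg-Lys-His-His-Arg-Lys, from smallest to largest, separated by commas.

2, 3, 4, 5, 6, 7, 8

K, R, and H are the three residues with basic side chains (ε-amine, guanidinium, and imidazole respectively).
Matching residues: Lys2, Arg3, Lys4, His5, His6, Arg7, Lys8.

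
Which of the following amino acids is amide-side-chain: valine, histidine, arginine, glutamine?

glutamine

The amide-side-chain residues are Asn (N) and Gln (Q).
Of the listed options, only glutamine belongs to this group.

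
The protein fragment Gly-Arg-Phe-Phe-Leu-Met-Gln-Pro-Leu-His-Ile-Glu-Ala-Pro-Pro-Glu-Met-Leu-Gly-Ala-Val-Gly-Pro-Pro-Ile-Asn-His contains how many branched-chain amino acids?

The BCAAs are Val, Leu, and Ile — aliphatic side chains with a branch point.
Matching residues: Leu5, Leu9, Ile11, Leu18, Val21, Ile25.

6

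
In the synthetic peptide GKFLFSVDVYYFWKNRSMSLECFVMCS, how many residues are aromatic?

Phenylalanine (F), tryptophan (W), and tyrosine (Y) have aromatic ring side chains.
Matching residues: F3, F5, Y10, Y11, F12, W13, F23.

7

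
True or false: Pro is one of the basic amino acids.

K, R, and H are the three residues with basic side chains (ε-amine, guanidinium, and imidazole respectively).
Proline is not in this group.

False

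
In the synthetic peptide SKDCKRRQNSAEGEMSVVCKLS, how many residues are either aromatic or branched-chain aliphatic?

Aromatic: F, W, Y. Branched-chain aliphatic: I, L, V.
Aromatic residues here: none (0).
Branched-chain aliphatic residues here: V17, V18, L21 (3).
The two groups share no amino acid, so total = 0 + 3 = 3.

3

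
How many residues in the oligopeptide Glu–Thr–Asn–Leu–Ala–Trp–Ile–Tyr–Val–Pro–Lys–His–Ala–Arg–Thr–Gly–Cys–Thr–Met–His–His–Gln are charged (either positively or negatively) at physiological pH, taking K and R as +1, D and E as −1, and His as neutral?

Charged side chains at pH ~7.4: K, R (positive); D, E (negative).
Matching residues: Glu1, Lys11, Arg14.

3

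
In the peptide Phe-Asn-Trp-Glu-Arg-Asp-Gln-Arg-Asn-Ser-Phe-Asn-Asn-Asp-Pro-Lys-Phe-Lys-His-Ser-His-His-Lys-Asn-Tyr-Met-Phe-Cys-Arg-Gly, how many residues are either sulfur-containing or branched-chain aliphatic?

2

Sulfur-containing: C, M. Branched-chain aliphatic: I, L, V.
Sulfur-containing residues here: Met26, Cys28 (2).
Branched-chain aliphatic residues here: none (0).
The two groups share no amino acid, so total = 2 + 0 = 2.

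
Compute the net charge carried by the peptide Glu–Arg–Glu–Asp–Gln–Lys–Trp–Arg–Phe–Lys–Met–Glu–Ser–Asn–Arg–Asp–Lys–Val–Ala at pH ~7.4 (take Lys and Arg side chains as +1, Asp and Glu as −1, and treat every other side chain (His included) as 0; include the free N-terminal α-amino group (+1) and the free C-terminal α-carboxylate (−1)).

Positive (K, R): Arg2, Lys6, Arg8, Lys10, Arg15, Lys17 → +6.
Negative (D, E): Glu1, Glu3, Asp4, Glu12, Asp16 → −5.
The N-terminus (+1) and C-terminus (−1) cancel.
Net charge = (+6) + (−5) = +1.

+1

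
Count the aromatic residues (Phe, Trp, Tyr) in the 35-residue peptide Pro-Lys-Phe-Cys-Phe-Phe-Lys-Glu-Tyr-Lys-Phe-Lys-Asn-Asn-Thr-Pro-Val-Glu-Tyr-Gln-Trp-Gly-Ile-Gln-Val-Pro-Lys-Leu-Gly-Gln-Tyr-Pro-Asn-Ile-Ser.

8

Matching residues: Phe3, Phe5, Phe6, Tyr9, Phe11, Tyr19, Trp21, Tyr31.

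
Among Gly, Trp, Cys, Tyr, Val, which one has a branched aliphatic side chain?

Val

Valine (V), leucine (L), and isoleucine (I) are the branched-chain amino acids.
Of the listed options, only Val belongs to this group.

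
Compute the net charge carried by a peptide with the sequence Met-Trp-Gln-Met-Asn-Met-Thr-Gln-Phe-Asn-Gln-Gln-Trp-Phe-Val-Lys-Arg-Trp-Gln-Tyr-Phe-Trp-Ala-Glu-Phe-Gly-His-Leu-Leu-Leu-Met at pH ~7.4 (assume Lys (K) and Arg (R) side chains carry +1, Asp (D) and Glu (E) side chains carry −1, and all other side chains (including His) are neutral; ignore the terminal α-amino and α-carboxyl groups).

+1

Positive (K, R): Lys16, Arg17 → +2.
Negative (D, E): Glu24 → −1.
Net charge = (+2) + (−1) = +1.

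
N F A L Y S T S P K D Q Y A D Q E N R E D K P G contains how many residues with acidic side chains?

5

Aspartate (D) and glutamate (E) have carboxylic-acid side chains and are the acidic amino acids.
Matching residues: D11, D15, E17, E20, D21.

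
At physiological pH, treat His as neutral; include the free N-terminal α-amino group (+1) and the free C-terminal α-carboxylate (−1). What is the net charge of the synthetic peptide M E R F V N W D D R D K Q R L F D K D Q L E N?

At pH ~7.4 the Lys and Arg side chains are protonated (+1), the Asp and Glu side chains are deprotonated (−1), and with His taken as neutral all other side chains carry no charge.
Positive (K, R): R3, R10, K12, R14, K18 → +5.
Negative (D, E): E2, D8, D9, D11, D17, D19, E22 → −7.
The N-terminus (+1) and C-terminus (−1) cancel.
Net charge = (+5) + (−7) = −2.

-2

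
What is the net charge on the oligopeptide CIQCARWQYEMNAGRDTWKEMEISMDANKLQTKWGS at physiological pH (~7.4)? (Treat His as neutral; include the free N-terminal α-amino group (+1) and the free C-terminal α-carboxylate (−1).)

0

At pH ~7.4 the Lys and Arg side chains are protonated (+1), the Asp and Glu side chains are deprotonated (−1), and with His taken as neutral all other side chains carry no charge.
Positive (K, R): R6, R15, K19, K29, K33 → +5.
Negative (D, E): E10, D16, E20, E22, D26 → −5.
The N-terminus (+1) and C-terminus (−1) cancel.
Net charge = (+5) + (−5) = 0.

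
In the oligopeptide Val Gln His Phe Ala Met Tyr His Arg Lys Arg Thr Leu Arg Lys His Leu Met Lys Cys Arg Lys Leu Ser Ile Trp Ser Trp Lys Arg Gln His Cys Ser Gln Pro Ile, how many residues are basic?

14

Lysine (K), arginine (R), and histidine (H) have basic, nitrogen-containing side chains.
Matching residues: His3, His8, Arg9, Lys10, Arg11, Arg14, Lys15, His16, Lys19, Arg21, Lys22, Lys29, Arg30, His32.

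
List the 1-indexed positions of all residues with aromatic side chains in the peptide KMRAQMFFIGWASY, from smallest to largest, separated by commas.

F, W, and Y each carry an aromatic ring on the side chain.
Matching residues: F7, F8, W11, Y14.

7, 8, 11, 14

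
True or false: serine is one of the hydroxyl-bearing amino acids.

True

S, T, and Y are the three residues with a side-chain hydroxyl.
Serine is in this group.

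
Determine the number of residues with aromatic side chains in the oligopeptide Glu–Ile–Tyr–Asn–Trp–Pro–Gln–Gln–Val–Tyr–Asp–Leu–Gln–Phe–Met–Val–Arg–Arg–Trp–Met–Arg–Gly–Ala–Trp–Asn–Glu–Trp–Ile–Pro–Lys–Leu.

Phenylalanine (F), tryptophan (W), and tyrosine (Y) have aromatic ring side chains.
Matching residues: Tyr3, Trp5, Tyr10, Phe14, Trp19, Trp24, Trp27.

7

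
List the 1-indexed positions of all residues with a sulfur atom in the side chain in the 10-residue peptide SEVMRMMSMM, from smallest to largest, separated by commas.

4, 6, 7, 9, 10

Only Cys (C) and Met (M) have a sulfur atom in the side chain.
Matching residues: M4, M6, M7, M9, M10.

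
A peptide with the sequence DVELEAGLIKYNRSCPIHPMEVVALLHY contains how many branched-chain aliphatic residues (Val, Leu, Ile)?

Matching residues: V2, L4, L8, I9, I17, V22, V23, L25, L26.

9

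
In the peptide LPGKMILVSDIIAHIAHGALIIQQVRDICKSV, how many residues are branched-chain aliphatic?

13

The BCAAs are Val, Leu, and Ile — aliphatic side chains with a branch point.
Matching residues: L1, I6, L7, V8, I11, I12, I15, L20, I21, I22, V25, I28, V32.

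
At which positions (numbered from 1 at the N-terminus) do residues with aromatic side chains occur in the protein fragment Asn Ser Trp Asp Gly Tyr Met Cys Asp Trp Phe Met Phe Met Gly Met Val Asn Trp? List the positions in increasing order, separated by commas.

Phenylalanine (F), tryptophan (W), and tyrosine (Y) have aromatic ring side chains.
Matching residues: Trp3, Tyr6, Trp10, Phe11, Phe13, Trp19.

3, 6, 10, 11, 13, 19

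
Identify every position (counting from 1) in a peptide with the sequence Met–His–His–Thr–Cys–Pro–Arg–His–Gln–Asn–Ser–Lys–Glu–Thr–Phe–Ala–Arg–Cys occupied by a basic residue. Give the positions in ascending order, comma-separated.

Matching residues: His2, His3, Arg7, His8, Lys12, Arg17.

2, 3, 7, 8, 12, 17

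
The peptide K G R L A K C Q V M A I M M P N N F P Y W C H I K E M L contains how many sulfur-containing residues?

6

Only Cys (C) and Met (M) have a sulfur atom in the side chain.
Matching residues: C7, M10, M13, M14, C22, M27.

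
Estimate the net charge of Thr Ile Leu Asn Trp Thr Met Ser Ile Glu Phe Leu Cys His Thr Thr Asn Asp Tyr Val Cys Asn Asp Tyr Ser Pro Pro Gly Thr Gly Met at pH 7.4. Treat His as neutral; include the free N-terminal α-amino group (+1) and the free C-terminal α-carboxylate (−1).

At pH ~7.4 the Lys and Arg side chains are protonated (+1), the Asp and Glu side chains are deprotonated (−1), and with His taken as neutral all other side chains carry no charge.
Positive (K, R): none → +0.
Negative (D, E): Glu10, Asp18, Asp23 → −3.
The N-terminus (+1) and C-terminus (−1) cancel.
Net charge = (+0) + (−3) = −3.

-3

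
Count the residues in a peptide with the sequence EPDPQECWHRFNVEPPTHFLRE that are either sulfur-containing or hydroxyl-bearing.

Sulfur-containing: C, M. Hydroxyl-bearing: S, T, Y.
Sulfur-containing residues here: C7 (1).
Hydroxyl-bearing residues here: T17 (1).
The two groups share no amino acid, so total = 1 + 1 = 2.

2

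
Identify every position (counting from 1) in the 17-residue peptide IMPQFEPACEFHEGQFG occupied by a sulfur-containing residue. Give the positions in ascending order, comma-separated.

2, 9

The sulfur-bearing residues are cysteine (–SH) and methionine (–S–CH₃).
Matching residues: M2, C9.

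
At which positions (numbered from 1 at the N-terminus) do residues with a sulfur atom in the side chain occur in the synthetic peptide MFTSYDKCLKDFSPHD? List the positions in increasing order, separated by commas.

Only Cys (C) and Met (M) have a sulfur atom in the side chain.
Matching residues: M1, C8.

1, 8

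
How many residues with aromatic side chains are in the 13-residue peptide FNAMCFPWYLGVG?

The aromatic amino acids are Phe (F, benzyl), Trp (W, indole), and Tyr (Y, phenol).
Matching residues: F1, F6, W8, Y9.

4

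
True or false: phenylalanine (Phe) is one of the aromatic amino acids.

True

Phenylalanine (F), tryptophan (W), and tyrosine (Y) have aromatic ring side chains.
Phenylalanine is in this group.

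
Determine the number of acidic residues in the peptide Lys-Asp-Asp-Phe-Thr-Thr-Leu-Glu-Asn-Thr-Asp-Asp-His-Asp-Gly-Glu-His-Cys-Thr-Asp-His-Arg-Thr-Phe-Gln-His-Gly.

Only D (aspartate) and E (glutamate) carry a side-chain carboxylic acid.
Matching residues: Asp2, Asp3, Glu8, Asp11, Asp12, Asp14, Glu16, Asp20.

8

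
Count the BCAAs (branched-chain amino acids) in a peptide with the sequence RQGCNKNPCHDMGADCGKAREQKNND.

0

The BCAAs are Val, Leu, and Ile — aliphatic side chains with a branch point.
None of the 26 residues belong to this group.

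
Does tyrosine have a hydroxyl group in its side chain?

S, T, and Y are the three residues with a side-chain hydroxyl.
Tyrosine is in this group.

Yes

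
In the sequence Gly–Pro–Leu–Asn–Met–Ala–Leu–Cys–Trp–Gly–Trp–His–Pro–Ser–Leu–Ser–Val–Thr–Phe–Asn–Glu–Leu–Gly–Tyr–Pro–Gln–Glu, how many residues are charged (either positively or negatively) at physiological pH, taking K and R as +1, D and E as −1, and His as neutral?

2

Charged side chains at pH ~7.4: K, R (positive); D, E (negative).
Matching residues: Glu21, Glu27.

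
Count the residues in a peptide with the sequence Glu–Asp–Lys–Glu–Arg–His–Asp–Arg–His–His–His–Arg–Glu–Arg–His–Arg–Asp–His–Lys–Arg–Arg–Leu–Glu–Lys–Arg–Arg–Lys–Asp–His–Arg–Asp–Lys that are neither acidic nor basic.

1

Acidic: D, E. Basic: K, R, H. All other residues are neither.
Matching residues: Leu22.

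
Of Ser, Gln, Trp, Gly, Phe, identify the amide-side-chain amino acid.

Asparagine (N) and glutamine (Q) have uncharged amide side chains.
Of the listed options, only Gln belongs to this group.

Gln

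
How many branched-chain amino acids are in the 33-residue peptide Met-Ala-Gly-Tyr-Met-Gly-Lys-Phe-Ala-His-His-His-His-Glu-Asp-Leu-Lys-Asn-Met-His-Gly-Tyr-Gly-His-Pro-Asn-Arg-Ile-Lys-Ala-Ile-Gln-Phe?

3

Valine (V), leucine (L), and isoleucine (I) are the branched-chain amino acids.
Matching residues: Leu16, Ile28, Ile31.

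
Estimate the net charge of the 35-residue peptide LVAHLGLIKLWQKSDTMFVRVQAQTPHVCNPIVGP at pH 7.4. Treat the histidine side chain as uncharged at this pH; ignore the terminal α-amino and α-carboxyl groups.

Near pH 7.4, K and R contribute +1 each, D and E contribute −1 each, and every other side chain (His included, as stated) is uncharged.
Positive (K, R): K9, K13, R20 → +3.
Negative (D, E): D15 → −1.
Net charge = (+3) + (−1) = +2.

+2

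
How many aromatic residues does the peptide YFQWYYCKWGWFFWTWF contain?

F, W, and Y each carry an aromatic ring on the side chain.
Matching residues: Y1, F2, W4, Y5, Y6, W9, W11, F12, F13, W14, W16, F17.

12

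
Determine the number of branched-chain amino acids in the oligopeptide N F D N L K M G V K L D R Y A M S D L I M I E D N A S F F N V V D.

Valine (V), leucine (L), and isoleucine (I) are the branched-chain amino acids.
Matching residues: L5, V9, L11, L19, I20, I22, V31, V32.

8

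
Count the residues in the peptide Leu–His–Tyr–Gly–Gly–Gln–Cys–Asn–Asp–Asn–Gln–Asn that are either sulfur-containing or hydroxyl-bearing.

2

Sulfur-containing: C, M. Hydroxyl-bearing: S, T, Y.
Sulfur-containing residues here: Cys7 (1).
Hydroxyl-bearing residues here: Tyr3 (1).
The two groups share no amino acid, so total = 1 + 1 = 2.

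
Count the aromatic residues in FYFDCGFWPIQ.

F, W, and Y each carry an aromatic ring on the side chain.
Matching residues: F1, Y2, F3, F7, W8.

5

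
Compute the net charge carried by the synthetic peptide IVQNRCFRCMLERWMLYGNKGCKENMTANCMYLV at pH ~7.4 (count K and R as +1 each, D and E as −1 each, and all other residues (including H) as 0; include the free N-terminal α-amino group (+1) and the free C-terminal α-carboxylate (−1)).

+3

Positive (K, R): R5, R8, R13, K20, K23 → +5.
Negative (D, E): E12, E24 → −2.
The N-terminus (+1) and C-terminus (−1) cancel.
Net charge = (+5) + (−2) = +3.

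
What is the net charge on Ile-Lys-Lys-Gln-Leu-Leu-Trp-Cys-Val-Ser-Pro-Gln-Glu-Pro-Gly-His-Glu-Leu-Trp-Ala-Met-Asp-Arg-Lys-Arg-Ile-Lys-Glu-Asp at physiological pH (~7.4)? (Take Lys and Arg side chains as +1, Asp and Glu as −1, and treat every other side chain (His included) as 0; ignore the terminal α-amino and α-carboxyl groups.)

Positive (K, R): Lys2, Lys3, Arg23, Lys24, Arg25, Lys27 → +6.
Negative (D, E): Glu13, Glu17, Asp22, Glu28, Asp29 → −5.
Net charge = (+6) + (−5) = +1.

+1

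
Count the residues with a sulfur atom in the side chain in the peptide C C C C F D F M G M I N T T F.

Cysteine (C, thiol) and methionine (M, thioether) are the two sulfur-containing amino acids.
Matching residues: C1, C2, C3, C4, M8, M10.

6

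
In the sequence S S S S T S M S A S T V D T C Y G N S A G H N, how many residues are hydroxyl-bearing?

12

The –OH-bearing residues are Ser, Thr (aliphatic alcohols), and Tyr (phenol).
Matching residues: S1, S2, S3, S4, T5, S6, S8, S10, T11, T14, Y16, S19.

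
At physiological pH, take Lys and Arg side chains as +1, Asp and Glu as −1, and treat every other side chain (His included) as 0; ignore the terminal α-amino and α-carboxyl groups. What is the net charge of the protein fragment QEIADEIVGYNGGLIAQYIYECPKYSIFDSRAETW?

-4

Positive (K, R): K24, R31 → +2.
Negative (D, E): E2, D5, E6, E21, D29, E33 → −6.
Net charge = (+2) + (−6) = −4.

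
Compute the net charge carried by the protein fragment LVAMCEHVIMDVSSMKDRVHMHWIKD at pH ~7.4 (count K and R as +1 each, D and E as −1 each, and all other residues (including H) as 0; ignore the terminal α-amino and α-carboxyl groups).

-1

Positive (K, R): K16, R18, K25 → +3.
Negative (D, E): E6, D11, D17, D26 → −4.
Net charge = (+3) + (−4) = −1.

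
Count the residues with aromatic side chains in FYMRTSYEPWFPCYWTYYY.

F, W, and Y each carry an aromatic ring on the side chain.
Matching residues: F1, Y2, Y7, W10, F11, Y14, W15, Y17, Y18, Y19.

10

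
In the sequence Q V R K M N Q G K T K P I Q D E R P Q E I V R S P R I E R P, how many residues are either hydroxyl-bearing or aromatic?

2

Hydroxyl-bearing: S, T, Y. Aromatic: F, W, Y.
Hydroxyl-bearing residues here: T10, S24 (2).
Aromatic residues here: none (0).
(Y belongs to both groups, but none appear in this sequence.) Total = 2 + 0 = 2.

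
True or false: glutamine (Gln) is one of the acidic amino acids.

Aspartate (D) and glutamate (E) have carboxylic-acid side chains and are the acidic amino acids.
Glutamine is not in this group.

False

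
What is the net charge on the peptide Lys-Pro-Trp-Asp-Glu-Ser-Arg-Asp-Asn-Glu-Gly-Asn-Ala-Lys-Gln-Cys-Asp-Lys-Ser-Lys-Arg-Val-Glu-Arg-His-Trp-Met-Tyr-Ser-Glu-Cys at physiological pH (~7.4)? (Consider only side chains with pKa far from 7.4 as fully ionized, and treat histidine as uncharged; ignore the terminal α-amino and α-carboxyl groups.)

0

The side chains ionized at physiological pH are Lys/Arg (+1) and Asp/Glu (−1); with His treated as neutral, nothing else contributes.
Positive (K, R): Lys1, Arg7, Lys14, Lys18, Lys20, Arg21, Arg24 → +7.
Negative (D, E): Asp4, Glu5, Asp8, Glu10, Asp17, Glu23, Glu30 → −7.
Net charge = (+7) + (−7) = 0.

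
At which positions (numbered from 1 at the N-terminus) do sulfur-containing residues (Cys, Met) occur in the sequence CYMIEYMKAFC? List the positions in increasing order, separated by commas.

Matching residues: C1, M3, M7, C11.

1, 3, 7, 11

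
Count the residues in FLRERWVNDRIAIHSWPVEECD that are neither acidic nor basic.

Acidic: D, E. Basic: K, R, H. All other residues are neither.
Matching residues: F1, L2, W6, V7, N8, I11, A12, I13, S15, W16, P17, V18, C21.

13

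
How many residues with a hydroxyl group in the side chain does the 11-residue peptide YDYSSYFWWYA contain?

6

The –OH-bearing residues are Ser, Thr (aliphatic alcohols), and Tyr (phenol).
Matching residues: Y1, Y3, S4, S5, Y6, Y10.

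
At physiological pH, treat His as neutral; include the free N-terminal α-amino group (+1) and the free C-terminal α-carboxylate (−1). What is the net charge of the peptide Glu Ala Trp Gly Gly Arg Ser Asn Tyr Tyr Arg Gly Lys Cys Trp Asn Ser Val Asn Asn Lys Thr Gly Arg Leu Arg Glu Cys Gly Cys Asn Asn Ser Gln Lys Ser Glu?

+4

Near pH 7.4, K and R contribute +1 each, D and E contribute −1 each, and every other side chain (His included, as stated) is uncharged.
Positive (K, R): Arg6, Arg11, Lys13, Lys21, Arg24, Arg26, Lys35 → +7.
Negative (D, E): Glu1, Glu27, Glu37 → −3.
The N-terminus (+1) and C-terminus (−1) cancel.
Net charge = (+7) + (−3) = +4.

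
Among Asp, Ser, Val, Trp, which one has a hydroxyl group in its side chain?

Serine (S), threonine (T), and tyrosine (Y) each carry a hydroxyl group on the side chain.
Of the listed options, only Ser belongs to this group.

Ser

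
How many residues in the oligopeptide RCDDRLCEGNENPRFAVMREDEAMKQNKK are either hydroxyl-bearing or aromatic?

1

Hydroxyl-bearing: S, T, Y. Aromatic: F, W, Y.
Hydroxyl-bearing residues here: none (0).
Aromatic residues here: F15 (1).
(Y belongs to both groups, but none appear in this sequence.) Total = 0 + 1 = 1.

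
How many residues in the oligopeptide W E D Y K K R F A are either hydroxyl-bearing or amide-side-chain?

Hydroxyl-bearing: S, T, Y. Amide-side-chain: N, Q.
Hydroxyl-bearing residues here: Y4 (1).
Amide-side-chain residues here: none (0).
The two groups share no amino acid, so total = 1 + 0 = 1.

1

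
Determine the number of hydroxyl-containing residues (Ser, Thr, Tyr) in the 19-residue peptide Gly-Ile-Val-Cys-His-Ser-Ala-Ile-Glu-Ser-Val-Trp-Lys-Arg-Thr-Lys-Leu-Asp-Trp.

3

Matching residues: Ser6, Ser10, Thr15.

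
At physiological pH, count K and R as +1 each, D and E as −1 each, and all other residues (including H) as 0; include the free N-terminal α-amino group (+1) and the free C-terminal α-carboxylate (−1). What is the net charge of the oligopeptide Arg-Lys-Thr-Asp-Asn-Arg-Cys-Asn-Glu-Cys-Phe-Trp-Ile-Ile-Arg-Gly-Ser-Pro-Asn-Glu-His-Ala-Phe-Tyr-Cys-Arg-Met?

+2

Positive (K, R): Arg1, Lys2, Arg6, Arg15, Arg26 → +5.
Negative (D, E): Asp4, Glu9, Glu20 → −3.
The N-terminus (+1) and C-terminus (−1) cancel.
Net charge = (+5) + (−3) = +2.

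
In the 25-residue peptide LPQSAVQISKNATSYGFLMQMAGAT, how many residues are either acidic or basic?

1

Acidic: D, E. Basic: H, K, R.
Acidic residues here: none (0).
Basic residues here: K10 (1).
The two groups share no amino acid, so total = 0 + 1 = 1.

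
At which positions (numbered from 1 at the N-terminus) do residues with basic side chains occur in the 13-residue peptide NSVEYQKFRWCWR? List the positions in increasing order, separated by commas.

The basic amino acids are Lys (K), Arg (R), and His (H).
Matching residues: K7, R9, R13.

7, 9, 13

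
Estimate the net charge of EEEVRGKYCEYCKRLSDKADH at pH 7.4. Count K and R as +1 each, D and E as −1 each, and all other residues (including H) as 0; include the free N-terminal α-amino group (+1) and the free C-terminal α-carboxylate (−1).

Positive (K, R): R5, K7, K13, R14, K18 → +5.
Negative (D, E): E1, E2, E3, E10, D17, D20 → −6.
The N-terminus (+1) and C-terminus (−1) cancel.
Net charge = (+5) + (−6) = −1.

-1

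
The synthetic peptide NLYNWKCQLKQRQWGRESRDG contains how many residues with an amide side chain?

Only N (asparagine) and Q (glutamine) carry a side-chain carboxamide.
Matching residues: N1, N4, Q8, Q11, Q13.

5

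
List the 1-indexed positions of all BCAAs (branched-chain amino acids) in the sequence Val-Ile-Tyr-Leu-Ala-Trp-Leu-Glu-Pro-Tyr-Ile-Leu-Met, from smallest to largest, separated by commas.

Valine (V), leucine (L), and isoleucine (I) are the branched-chain amino acids.
Matching residues: Val1, Ile2, Leu4, Leu7, Ile11, Leu12.

1, 2, 4, 7, 11, 12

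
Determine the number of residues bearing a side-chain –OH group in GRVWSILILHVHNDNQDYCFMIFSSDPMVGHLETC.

The –OH-bearing residues are Ser, Thr (aliphatic alcohols), and Tyr (phenol).
Matching residues: S5, Y18, S24, S25, T34.

5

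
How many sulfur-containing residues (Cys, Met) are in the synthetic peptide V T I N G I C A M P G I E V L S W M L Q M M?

5

Matching residues: C7, M9, M18, M21, M22.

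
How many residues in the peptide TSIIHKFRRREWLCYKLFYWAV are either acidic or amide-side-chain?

1

Acidic: D, E. Amide-side-chain: N, Q.
Acidic residues here: E11 (1).
Amide-side-chain residues here: none (0).
The two groups share no amino acid, so total = 1 + 0 = 1.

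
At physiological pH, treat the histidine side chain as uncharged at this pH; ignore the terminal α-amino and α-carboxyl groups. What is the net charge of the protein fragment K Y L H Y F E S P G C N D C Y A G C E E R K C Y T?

The side chains ionized at physiological pH are Lys/Arg (+1) and Asp/Glu (−1); with His treated as neutral, nothing else contributes.
Positive (K, R): K1, R21, K22 → +3.
Negative (D, E): E7, D13, E19, E20 → −4.
Net charge = (+3) + (−4) = −1.

-1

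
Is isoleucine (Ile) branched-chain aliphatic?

Yes

V, L, and I make up the branched-chain aliphatic group.
Isoleucine is in this group.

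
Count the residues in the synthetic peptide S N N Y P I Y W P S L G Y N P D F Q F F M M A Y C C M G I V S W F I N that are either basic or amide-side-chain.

Basic: H, K, R. Amide-side-chain: N, Q.
Basic residues here: none (0).
Amide-side-chain residues here: N2, N3, N14, Q18, N35 (5).
The two groups share no amino acid, so total = 0 + 5 = 5.

5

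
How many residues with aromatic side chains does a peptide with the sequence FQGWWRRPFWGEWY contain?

7

F, W, and Y each carry an aromatic ring on the side chain.
Matching residues: F1, W4, W5, F9, W10, W13, Y14.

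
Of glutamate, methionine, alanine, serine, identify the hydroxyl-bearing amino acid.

serine

The –OH-bearing residues are Ser, Thr (aliphatic alcohols), and Tyr (phenol).
Of the listed options, only serine belongs to this group.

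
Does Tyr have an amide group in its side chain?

No

Asparagine (N) and glutamine (Q) have uncharged amide side chains.
Tyrosine is not in this group.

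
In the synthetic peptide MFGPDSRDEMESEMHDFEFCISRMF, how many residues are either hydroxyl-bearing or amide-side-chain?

3

Hydroxyl-bearing: S, T, Y. Amide-side-chain: N, Q.
Hydroxyl-bearing residues here: S6, S12, S22 (3).
Amide-side-chain residues here: none (0).
The two groups share no amino acid, so total = 3 + 0 = 3.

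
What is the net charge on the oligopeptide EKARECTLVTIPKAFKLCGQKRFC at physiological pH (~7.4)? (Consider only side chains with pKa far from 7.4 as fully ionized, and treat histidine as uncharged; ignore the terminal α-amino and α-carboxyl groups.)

+4

The side chains ionized at physiological pH are Lys/Arg (+1) and Asp/Glu (−1); with His treated as neutral, nothing else contributes.
Positive (K, R): K2, R4, K13, K16, K21, R22 → +6.
Negative (D, E): E1, E5 → −2.
Net charge = (+6) + (−2) = +4.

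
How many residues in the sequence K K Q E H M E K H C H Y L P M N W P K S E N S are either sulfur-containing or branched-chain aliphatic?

Sulfur-containing: C, M. Branched-chain aliphatic: I, L, V.
Sulfur-containing residues here: M6, C10, M15 (3).
Branched-chain aliphatic residues here: L13 (1).
The two groups share no amino acid, so total = 3 + 1 = 4.

4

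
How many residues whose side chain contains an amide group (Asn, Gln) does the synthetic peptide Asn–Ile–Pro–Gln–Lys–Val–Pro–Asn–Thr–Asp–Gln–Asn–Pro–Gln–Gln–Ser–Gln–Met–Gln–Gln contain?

10

Matching residues: Asn1, Gln4, Asn8, Gln11, Asn12, Gln14, Gln15, Gln17, Gln19, Gln20.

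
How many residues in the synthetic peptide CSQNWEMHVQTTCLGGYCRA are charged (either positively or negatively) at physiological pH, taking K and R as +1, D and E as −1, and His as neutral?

Charged side chains at pH ~7.4: K, R (positive); D, E (negative).
Matching residues: E6, R19.

2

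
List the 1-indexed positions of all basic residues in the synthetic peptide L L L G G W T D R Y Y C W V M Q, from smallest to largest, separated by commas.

K, R, and H are the three residues with basic side chains (ε-amine, guanidinium, and imidazole respectively).
Matching residues: R9.

9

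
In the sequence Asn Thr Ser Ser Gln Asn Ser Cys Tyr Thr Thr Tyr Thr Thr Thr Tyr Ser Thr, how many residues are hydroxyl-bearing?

14

S, T, and Y are the three residues with a side-chain hydroxyl.
Matching residues: Thr2, Ser3, Ser4, Ser7, Tyr9, Thr10, Thr11, Tyr12, Thr13, Thr14, Thr15, Tyr16, Ser17, Thr18.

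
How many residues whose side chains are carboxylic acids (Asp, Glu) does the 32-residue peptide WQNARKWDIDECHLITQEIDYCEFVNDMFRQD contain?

8

Matching residues: D8, D10, E11, E18, D20, E23, D27, D32.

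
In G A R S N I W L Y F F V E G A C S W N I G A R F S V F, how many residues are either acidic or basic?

Acidic: D, E. Basic: H, K, R.
Acidic residues here: E13 (1).
Basic residues here: R3, R23 (2).
The two groups share no amino acid, so total = 1 + 2 = 3.

3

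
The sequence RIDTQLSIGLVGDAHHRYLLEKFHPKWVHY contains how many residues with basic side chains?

8

K, R, and H are the three residues with basic side chains (ε-amine, guanidinium, and imidazole respectively).
Matching residues: R1, H15, H16, R17, K22, H24, K26, H29.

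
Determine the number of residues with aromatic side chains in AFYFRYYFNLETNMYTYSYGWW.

Phenylalanine (F), tryptophan (W), and tyrosine (Y) have aromatic ring side chains.
Matching residues: F2, Y3, F4, Y6, Y7, F8, Y15, Y17, Y19, W21, W22.

11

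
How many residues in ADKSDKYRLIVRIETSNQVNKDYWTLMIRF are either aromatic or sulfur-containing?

5

Aromatic: F, W, Y. Sulfur-containing: C, M.
Aromatic residues here: Y7, Y23, W24, F30 (4).
Sulfur-containing residues here: M27 (1).
The two groups share no amino acid, so total = 4 + 1 = 5.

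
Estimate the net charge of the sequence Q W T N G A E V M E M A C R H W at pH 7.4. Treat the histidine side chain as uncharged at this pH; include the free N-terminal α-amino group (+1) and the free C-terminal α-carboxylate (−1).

-1

The side chains ionized at physiological pH are Lys/Arg (+1) and Asp/Glu (−1); with His treated as neutral, nothing else contributes.
Positive (K, R): R14 → +1.
Negative (D, E): E7, E10 → −2.
The N-terminus (+1) and C-terminus (−1) cancel.
Net charge = (+1) + (−2) = −1.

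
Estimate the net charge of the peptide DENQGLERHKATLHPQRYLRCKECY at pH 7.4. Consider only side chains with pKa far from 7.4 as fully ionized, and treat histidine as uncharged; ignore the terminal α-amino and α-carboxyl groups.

The side chains ionized at physiological pH are Lys/Arg (+1) and Asp/Glu (−1); with His treated as neutral, nothing else contributes.
Positive (K, R): R8, K10, R17, R20, K22 → +5.
Negative (D, E): D1, E2, E7, E23 → −4.
Net charge = (+5) + (−4) = +1.

+1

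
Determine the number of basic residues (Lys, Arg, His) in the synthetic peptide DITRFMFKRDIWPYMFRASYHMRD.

6

Matching residues: R4, K8, R9, R17, H21, R23.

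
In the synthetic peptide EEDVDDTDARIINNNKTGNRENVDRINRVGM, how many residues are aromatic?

0

Phenylalanine (F), tryptophan (W), and tyrosine (Y) have aromatic ring side chains.
None of the 31 residues belong to this group.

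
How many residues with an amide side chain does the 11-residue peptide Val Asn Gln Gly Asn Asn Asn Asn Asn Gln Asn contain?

9

Only N (asparagine) and Q (glutamine) carry a side-chain carboxamide.
Matching residues: Asn2, Gln3, Asn5, Asn6, Asn7, Asn8, Asn9, Gln10, Asn11.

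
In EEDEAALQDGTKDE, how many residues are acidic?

7

Aspartate (D) and glutamate (E) have carboxylic-acid side chains and are the acidic amino acids.
Matching residues: E1, E2, D3, E4, D9, D13, E14.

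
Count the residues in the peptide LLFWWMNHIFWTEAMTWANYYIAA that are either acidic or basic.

Acidic: D, E. Basic: H, K, R.
Acidic residues here: E13 (1).
Basic residues here: H8 (1).
The two groups share no amino acid, so total = 1 + 1 = 2.

2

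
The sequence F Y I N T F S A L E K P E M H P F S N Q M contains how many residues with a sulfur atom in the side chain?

2

Cysteine (C, thiol) and methionine (M, thioether) are the two sulfur-containing amino acids.
Matching residues: M14, M21.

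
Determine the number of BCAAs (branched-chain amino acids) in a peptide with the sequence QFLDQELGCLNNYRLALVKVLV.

The BCAAs are Val, Leu, and Ile — aliphatic side chains with a branch point.
Matching residues: L3, L7, L10, L15, L17, V18, V20, L21, V22.

9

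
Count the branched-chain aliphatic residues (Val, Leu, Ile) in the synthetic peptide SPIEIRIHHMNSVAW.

Matching residues: I3, I5, I7, V13.

4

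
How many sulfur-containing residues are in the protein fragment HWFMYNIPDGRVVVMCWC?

The sulfur-bearing residues are cysteine (–SH) and methionine (–S–CH₃).
Matching residues: M4, M15, C16, C18.

4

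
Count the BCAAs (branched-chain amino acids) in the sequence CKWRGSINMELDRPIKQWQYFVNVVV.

7

Valine (V), leucine (L), and isoleucine (I) are the branched-chain amino acids.
Matching residues: I7, L11, I15, V22, V24, V25, V26.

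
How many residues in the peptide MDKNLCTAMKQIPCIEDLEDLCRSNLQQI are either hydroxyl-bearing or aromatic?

2

Hydroxyl-bearing: S, T, Y. Aromatic: F, W, Y.
Hydroxyl-bearing residues here: T7, S24 (2).
Aromatic residues here: none (0).
(Y belongs to both groups, but none appear in this sequence.) Total = 2 + 0 = 2.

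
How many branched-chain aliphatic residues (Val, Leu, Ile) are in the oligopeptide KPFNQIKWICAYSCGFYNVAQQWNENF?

3

Matching residues: I6, I9, V19.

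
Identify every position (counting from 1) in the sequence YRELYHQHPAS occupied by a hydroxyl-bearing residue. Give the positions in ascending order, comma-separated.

Matching residues: Y1, Y5, S11.

1, 5, 11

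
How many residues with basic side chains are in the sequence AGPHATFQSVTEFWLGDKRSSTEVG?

K, R, and H are the three residues with basic side chains (ε-amine, guanidinium, and imidazole respectively).
Matching residues: H4, K18, R19.

3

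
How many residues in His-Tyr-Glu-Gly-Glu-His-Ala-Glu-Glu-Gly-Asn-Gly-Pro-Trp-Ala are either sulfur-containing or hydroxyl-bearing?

Sulfur-containing: C, M. Hydroxyl-bearing: S, T, Y.
Sulfur-containing residues here: none (0).
Hydroxyl-bearing residues here: Tyr2 (1).
The two groups share no amino acid, so total = 0 + 1 = 1.

1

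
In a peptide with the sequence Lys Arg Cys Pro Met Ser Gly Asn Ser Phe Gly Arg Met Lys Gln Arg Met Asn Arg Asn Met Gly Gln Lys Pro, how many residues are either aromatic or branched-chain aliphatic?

Aromatic: F, W, Y. Branched-chain aliphatic: I, L, V.
Aromatic residues here: Phe10 (1).
Branched-chain aliphatic residues here: none (0).
The two groups share no amino acid, so total = 1 + 0 = 1.

1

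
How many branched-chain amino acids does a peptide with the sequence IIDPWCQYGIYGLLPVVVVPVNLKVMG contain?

12

Valine (V), leucine (L), and isoleucine (I) are the branched-chain amino acids.
Matching residues: I1, I2, I10, L13, L14, V16, V17, V18, V19, V21, L23, V25.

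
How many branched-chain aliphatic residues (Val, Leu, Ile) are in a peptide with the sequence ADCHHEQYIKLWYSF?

2

Matching residues: I9, L11.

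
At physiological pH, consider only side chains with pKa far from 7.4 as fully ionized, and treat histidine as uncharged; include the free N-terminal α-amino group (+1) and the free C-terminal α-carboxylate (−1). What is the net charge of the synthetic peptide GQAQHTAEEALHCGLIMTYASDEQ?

At pH ~7.4 the Lys and Arg side chains are protonated (+1), the Asp and Glu side chains are deprotonated (−1), and with His taken as neutral all other side chains carry no charge.
Positive (K, R): none → +0.
Negative (D, E): E8, E9, D22, E23 → −4.
The N-terminus (+1) and C-terminus (−1) cancel.
Net charge = (+0) + (−4) = −4.

-4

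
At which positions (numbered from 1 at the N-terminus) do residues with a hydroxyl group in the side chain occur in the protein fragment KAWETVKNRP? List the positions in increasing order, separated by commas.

S, T, and Y are the three residues with a side-chain hydroxyl.
Matching residues: T5.

5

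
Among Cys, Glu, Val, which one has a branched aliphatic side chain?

Val

Valine (V), leucine (L), and isoleucine (I) are the branched-chain amino acids.
Of the listed options, only Val belongs to this group.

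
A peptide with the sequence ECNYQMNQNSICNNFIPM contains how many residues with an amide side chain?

7

The amide-side-chain residues are Asn (N) and Gln (Q).
Matching residues: N3, Q5, N7, Q8, N9, N13, N14.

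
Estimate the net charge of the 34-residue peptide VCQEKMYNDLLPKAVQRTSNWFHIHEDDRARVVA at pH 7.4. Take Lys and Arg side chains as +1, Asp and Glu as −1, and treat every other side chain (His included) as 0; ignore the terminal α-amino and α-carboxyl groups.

0

Positive (K, R): K5, K13, R17, R29, R31 → +5.
Negative (D, E): E4, D9, E26, D27, D28 → −5.
Net charge = (+5) + (−5) = 0.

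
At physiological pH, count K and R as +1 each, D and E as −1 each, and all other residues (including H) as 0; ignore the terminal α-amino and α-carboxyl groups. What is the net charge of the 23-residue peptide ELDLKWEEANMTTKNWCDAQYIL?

Positive (K, R): K5, K14 → +2.
Negative (D, E): E1, D3, E7, E8, D18 → −5.
Net charge = (+2) + (−5) = −3.

-3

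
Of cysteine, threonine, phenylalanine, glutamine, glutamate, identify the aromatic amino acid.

phenylalanine

The aromatic amino acids are Phe (F, benzyl), Trp (W, indole), and Tyr (Y, phenol).
Of the listed options, only phenylalanine belongs to this group.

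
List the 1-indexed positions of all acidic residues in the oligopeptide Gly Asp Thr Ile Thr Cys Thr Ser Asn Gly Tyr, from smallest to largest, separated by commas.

Aspartate (D) and glutamate (E) have carboxylic-acid side chains and are the acidic amino acids.
Matching residues: Asp2.

2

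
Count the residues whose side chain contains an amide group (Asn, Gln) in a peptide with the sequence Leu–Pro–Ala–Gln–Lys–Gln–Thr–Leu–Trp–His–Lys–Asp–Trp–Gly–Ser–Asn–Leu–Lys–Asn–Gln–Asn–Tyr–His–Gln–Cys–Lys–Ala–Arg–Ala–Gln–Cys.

Matching residues: Gln4, Gln6, Asn16, Asn19, Gln20, Asn21, Gln24, Gln30.

8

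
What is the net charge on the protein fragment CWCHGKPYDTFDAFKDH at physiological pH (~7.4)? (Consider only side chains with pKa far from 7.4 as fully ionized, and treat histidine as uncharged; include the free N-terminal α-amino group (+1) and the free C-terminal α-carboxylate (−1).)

At pH ~7.4 the Lys and Arg side chains are protonated (+1), the Asp and Glu side chains are deprotonated (−1), and with His taken as neutral all other side chains carry no charge.
Positive (K, R): K6, K15 → +2.
Negative (D, E): D9, D12, D16 → −3.
The N-terminus (+1) and C-terminus (−1) cancel.
Net charge = (+2) + (−3) = −1.

-1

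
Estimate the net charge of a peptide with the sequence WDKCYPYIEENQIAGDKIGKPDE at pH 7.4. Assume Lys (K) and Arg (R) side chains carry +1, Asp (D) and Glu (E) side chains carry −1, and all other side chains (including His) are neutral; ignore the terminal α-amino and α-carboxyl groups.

-3

Positive (K, R): K3, K17, K20 → +3.
Negative (D, E): D2, E9, E10, D16, D22, E23 → −6.
Net charge = (+3) + (−6) = −3.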